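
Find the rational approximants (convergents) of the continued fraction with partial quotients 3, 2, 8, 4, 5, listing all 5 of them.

3/1, 7/2, 59/17, 243/70, 1274/367

Using the convergent recurrence p_i = a_i*p_{i-1} + p_{i-2}, q_i = a_i*q_{i-1} + q_{i-2} with p_{-2}=0, p_{-1}=1, q_{-2}=1, q_{-1}=0:
  i=0: a_0=3, p_0 = 3*1 + 0 = 3, q_0 = 3*0 + 1 = 1.
  i=1: a_1=2, p_1 = 2*3 + 1 = 7, q_1 = 2*1 + 0 = 2.
  i=2: a_2=8, p_2 = 8*7 + 3 = 59, q_2 = 8*2 + 1 = 17.
  i=3: a_3=4, p_3 = 4*59 + 7 = 243, q_3 = 4*17 + 2 = 70.
  i=4: a_4=5, p_4 = 5*243 + 59 = 1274, q_4 = 5*70 + 17 = 367.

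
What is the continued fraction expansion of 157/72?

Run the Euclidean algorithm on 157 and 72; the successive quotients are the partial quotients a_0, a_1, ... (each step inverts the fractional part left over by the previous one):
  157 = 2*72 + 13, so a_0 = 2.
  72 = 5*13 + 7, so a_1 = 5.
  13 = 1*7 + 6, so a_2 = 1.
  7 = 1*6 + 1, so a_3 = 1.
  6 = 6*1 + 0, so a_4 = 6.
The remainder reaches 0 after 5 divisions, so the expansion has 5 partial quotients, read off in order.

[2; 5, 1, 1, 6]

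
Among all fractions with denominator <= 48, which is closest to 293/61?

Expand x = 293/61 as a continued fraction with the Euclidean algorithm:
  293 = 4*61 + 49, so a_0 = 4.
  61 = 1*49 + 12, so a_1 = 1.
  49 = 4*12 + 1, so a_2 = 4.
  12 = 12*1 + 0, so a_3 = 12.
so x = [4; 1, 4, 12].
Convergents (p_i = a_i*p_{i-1} + p_{i-2}, q_i = a_i*q_{i-1} + q_{i-2} with p_{-2}=0, p_{-1}=1, q_{-2}=1, q_{-1}=0), until the denominator exceeds 48:
  i=0: a_0=4, p_0 = 4*1 + 0 = 4, q_0 = 4*0 + 1 = 1.
  i=1: a_1=1, p_1 = 1*4 + 1 = 5, q_1 = 1*1 + 0 = 1.
  i=2: a_2=4, p_2 = 4*5 + 4 = 24, q_2 = 4*1 + 1 = 5.
  i=3: a_3=12, p_3 = 12*24 + 5 = 293, q_3 = 12*5 + 1 = 61.
q_3 = 61 > 48, so the last convergent with denominator <= 48 is p_2/q_2 = 24/5.
The closest fraction with denominator <= 48 is either p_2/q_2 or the intermediate fraction (k*p_2 + p_1)/(k*q_2 + q_1) with the largest k >= 1 whose denominator stays <= 48; these approach x as k grows, and every other convergent or intermediate fraction in range is farther away.
Largest k: floor((48 - q_1)/q_2) = floor((48 - 1)/5) = 9.
That gives (9*24 + 5)/(9*5 + 1) = 221/46.
Compare the errors: |x - 24/5| = |293*5 - 24*61|/(61*5) = 1/305, and |x - 221/46| = |293*46 - 221*61|/(61*46) = 3/2806.
Cross-multiplying, 3*305 = 915 < 2806 = 1*2806, so 3/2806 is smaller: the intermediate fraction 221/46 is closer to x than 24/5.

221/46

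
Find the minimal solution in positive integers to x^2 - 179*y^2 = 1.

(x, y) = (4190210, 313191)

First expand sqrt(179) as a continued fraction. With x_i = (sqrt(179) + m_i)/d_i and (m_0, d_0) = (0, 1): a_0 = floor(sqrt(179)) = 13, since 13^2 = 169 <= 179 < 196 = 14^2.
Iterate m_{i+1} = d_i*a_i - m_i, d_{i+1} = (179 - m_{i+1}^2)/d_i, a_{i+1} = floor((a_0 + m_{i+1})/d_{i+1}):
  m_1 = 1*13 - 0 = 13, d_1 = (179 - 13^2)/1 = 10/1 = 10, a_1 = floor((13 + 13)/10) = 2.
  m_2 = 10*2 - 13 = 7, d_2 = (179 - 7^2)/10 = 130/10 = 13, a_2 = floor((13 + 7)/13) = 1.
  m_3 = 13*1 - 7 = 6, d_3 = (179 - 6^2)/13 = 143/13 = 11, a_3 = floor((13 + 6)/11) = 1.
  m_4 = 11*1 - 6 = 5, d_4 = (179 - 5^2)/11 = 154/11 = 14, a_4 = floor((13 + 5)/14) = 1.
  m_5 = 14*1 - 5 = 9, d_5 = (179 - 9^2)/14 = 98/14 = 7, a_5 = floor((13 + 9)/7) = 3.
  m_6 = 7*3 - 9 = 12, d_6 = (179 - 12^2)/7 = 35/7 = 5, a_6 = floor((13 + 12)/5) = 5.
  m_7 = 5*5 - 12 = 13, d_7 = (179 - 13^2)/5 = 10/5 = 2, a_7 = floor((13 + 13)/2) = 13.
  m_8 = 2*13 - 13 = 13, d_8 = (179 - 13^2)/2 = 10/2 = 5, a_8 = floor((13 + 13)/5) = 5.
  m_9 = 5*5 - 13 = 12, d_9 = (179 - 12^2)/5 = 35/5 = 7, a_9 = floor((13 + 12)/7) = 3.
  m_10 = 7*3 - 12 = 9, d_10 = (179 - 9^2)/7 = 98/7 = 14, a_10 = floor((13 + 9)/14) = 1.
  m_11 = 14*1 - 9 = 5, d_11 = (179 - 5^2)/14 = 154/14 = 11, a_11 = floor((13 + 5)/11) = 1.
  m_12 = 11*1 - 5 = 6, d_12 = (179 - 6^2)/11 = 143/11 = 13, a_12 = floor((13 + 6)/13) = 1.
  m_13 = 13*1 - 6 = 7, d_13 = (179 - 7^2)/13 = 130/13 = 10, a_13 = floor((13 + 7)/10) = 2.
  m_14 = 10*2 - 7 = 13, d_14 = (179 - 13^2)/10 = 10/10 = 1, a_14 = floor((13 + 13)/1) = 26.
  m_15 = 1*26 - 13 = 13, d_15 = (179 - 13^2)/1 = 10/1 = 10: (m_15, d_15) = (m_1, d_1) = (13, 10), so from here the quotients repeat a_1, ..., a_14; the period length is 14.
So sqrt(179) = [13; (2, 1, 1, 1, 3, 5, 13, 5, 3, 1, 1, 1, 2, 26)] with period length k = 14.
k is even, so the fundamental solution of x^2 - 179y^2 = 1 is (p_{k-1}, q_{k-1}) = (p_13, q_13); compute convergents through index 13.
Convergents (p_i = a_i*p_{i-1} + p_{i-2}, q_i = a_i*q_{i-1} + q_{i-2} with p_{-2}=0, p_{-1}=1, q_{-2}=1, q_{-1}=0):
  i=0: a_0=13, p_0 = 13*1 + 0 = 13, q_0 = 13*0 + 1 = 1.
  i=1: a_1=2, p_1 = 2*13 + 1 = 27, q_1 = 2*1 + 0 = 2.
  i=2: a_2=1, p_2 = 1*27 + 13 = 40, q_2 = 1*2 + 1 = 3.
  i=3: a_3=1, p_3 = 1*40 + 27 = 67, q_3 = 1*3 + 2 = 5.
  i=4: a_4=1, p_4 = 1*67 + 40 = 107, q_4 = 1*5 + 3 = 8.
  i=5: a_5=3, p_5 = 3*107 + 67 = 388, q_5 = 3*8 + 5 = 29.
  i=6: a_6=5, p_6 = 5*388 + 107 = 2047, q_6 = 5*29 + 8 = 153.
  i=7: a_7=13, p_7 = 13*2047 + 388 = 26999, q_7 = 13*153 + 29 = 2018.
  i=8: a_8=5, p_8 = 5*26999 + 2047 = 137042, q_8 = 5*2018 + 153 = 10243.
  i=9: a_9=3, p_9 = 3*137042 + 26999 = 438125, q_9 = 3*10243 + 2018 = 32747.
  i=10: a_10=1, p_10 = 1*438125 + 137042 = 575167, q_10 = 1*32747 + 10243 = 42990.
  i=11: a_11=1, p_11 = 1*575167 + 438125 = 1013292, q_11 = 1*42990 + 32747 = 75737.
  i=12: a_12=1, p_12 = 1*1013292 + 575167 = 1588459, q_12 = 1*75737 + 42990 = 118727.
  i=13: a_13=2, p_13 = 2*1588459 + 1013292 = 4190210, q_13 = 2*118727 + 75737 = 313191.
Check: 4190210^2 - 179*313191^2 = 17557859844100 - 17557859844099 = 1, so (x, y) = (4190210, 313191) solves the equation, and by the theorem it is the least positive solution.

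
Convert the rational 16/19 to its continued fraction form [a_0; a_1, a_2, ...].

Run the Euclidean algorithm on 16 and 19; the successive quotients are the partial quotients a_0, a_1, ... (each step inverts the fractional part left over by the previous one):
  16 = 0*19 + 16, so a_0 = 0.
  19 = 1*16 + 3, so a_1 = 1.
  16 = 5*3 + 1, so a_2 = 5.
  3 = 3*1 + 0, so a_3 = 3.
The remainder reaches 0 after 4 divisions, so the expansion has 4 partial quotients, read off in order.

[0; 1, 5, 3]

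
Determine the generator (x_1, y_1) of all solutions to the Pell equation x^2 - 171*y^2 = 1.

(x, y) = (170, 13)

First expand sqrt(171) as a continued fraction. With x_i = (sqrt(171) + m_i)/d_i and (m_0, d_0) = (0, 1): a_0 = floor(sqrt(171)) = 13, since 13^2 = 169 <= 171 < 196 = 14^2.
Iterate m_{i+1} = d_i*a_i - m_i, d_{i+1} = (171 - m_{i+1}^2)/d_i, a_{i+1} = floor((a_0 + m_{i+1})/d_{i+1}):
  m_1 = 1*13 - 0 = 13, d_1 = (171 - 13^2)/1 = 2/1 = 2, a_1 = floor((13 + 13)/2) = 13.
  m_2 = 2*13 - 13 = 13, d_2 = (171 - 13^2)/2 = 2/2 = 1, a_2 = floor((13 + 13)/1) = 26.
  m_3 = 1*26 - 13 = 13, d_3 = (171 - 13^2)/1 = 2/1 = 2: (m_3, d_3) = (m_1, d_1) = (13, 2), so from here the quotients repeat a_1, a_2; the period length is 2.
So sqrt(171) = [13; (13, 26)] with period length k = 2.
k is even, so the fundamental solution of x^2 - 171y^2 = 1 is (p_{k-1}, q_{k-1}) = (p_1, q_1); compute convergents through index 1.
Convergents (p_i = a_i*p_{i-1} + p_{i-2}, q_i = a_i*q_{i-1} + q_{i-2} with p_{-2}=0, p_{-1}=1, q_{-2}=1, q_{-1}=0):
  i=0: a_0=13, p_0 = 13*1 + 0 = 13, q_0 = 13*0 + 1 = 1.
  i=1: a_1=13, p_1 = 13*13 + 1 = 170, q_1 = 13*1 + 0 = 13.
Check: 170^2 - 171*13^2 = 28900 - 28899 = 1, so (x, y) = (170, 13) solves the equation, and by the theorem it is the least positive solution.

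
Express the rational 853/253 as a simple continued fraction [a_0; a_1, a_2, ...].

Run the Euclidean algorithm on 853 and 253; the successive quotients are the partial quotients a_0, a_1, ... (each step inverts the fractional part left over by the previous one):
  853 = 3*253 + 94, so a_0 = 3.
  253 = 2*94 + 65, so a_1 = 2.
  94 = 1*65 + 29, so a_2 = 1.
  65 = 2*29 + 7, so a_3 = 2.
  29 = 4*7 + 1, so a_4 = 4.
  7 = 7*1 + 0, so a_5 = 7.
The remainder reaches 0 after 6 divisions, so the expansion has 6 partial quotients, read off in order.

[3; 2, 1, 2, 4, 7]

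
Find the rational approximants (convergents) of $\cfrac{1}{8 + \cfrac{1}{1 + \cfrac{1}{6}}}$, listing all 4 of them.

0/1, 1/8, 1/9, 7/62

Using the convergent recurrence p_i = a_i*p_{i-1} + p_{i-2}, q_i = a_i*q_{i-1} + q_{i-2} with p_{-2}=0, p_{-1}=1, q_{-2}=1, q_{-1}=0:
  i=0: a_0=0, p_0 = 0*1 + 0 = 0, q_0 = 0*0 + 1 = 1.
  i=1: a_1=8, p_1 = 8*0 + 1 = 1, q_1 = 8*1 + 0 = 8.
  i=2: a_2=1, p_2 = 1*1 + 0 = 1, q_2 = 1*8 + 1 = 9.
  i=3: a_3=6, p_3 = 6*1 + 1 = 7, q_3 = 6*9 + 8 = 62.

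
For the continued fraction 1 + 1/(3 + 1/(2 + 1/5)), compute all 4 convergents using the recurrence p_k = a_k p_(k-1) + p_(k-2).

1/1, 4/3, 9/7, 49/38

Using the convergent recurrence p_i = a_i*p_{i-1} + p_{i-2}, q_i = a_i*q_{i-1} + q_{i-2} with p_{-2}=0, p_{-1}=1, q_{-2}=1, q_{-1}=0:
  i=0: a_0=1, p_0 = 1*1 + 0 = 1, q_0 = 1*0 + 1 = 1.
  i=1: a_1=3, p_1 = 3*1 + 1 = 4, q_1 = 3*1 + 0 = 3.
  i=2: a_2=2, p_2 = 2*4 + 1 = 9, q_2 = 2*3 + 1 = 7.
  i=3: a_3=5, p_3 = 5*9 + 4 = 49, q_3 = 5*7 + 3 = 38.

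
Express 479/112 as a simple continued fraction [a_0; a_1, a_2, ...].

Run the Euclidean algorithm on 479 and 112; the successive quotients are the partial quotients a_0, a_1, ... (each step inverts the fractional part left over by the previous one):
  479 = 4*112 + 31, so a_0 = 4.
  112 = 3*31 + 19, so a_1 = 3.
  31 = 1*19 + 12, so a_2 = 1.
  19 = 1*12 + 7, so a_3 = 1.
  12 = 1*7 + 5, so a_4 = 1.
  7 = 1*5 + 2, so a_5 = 1.
  5 = 2*2 + 1, so a_6 = 2.
  2 = 2*1 + 0, so a_7 = 2.
The remainder reaches 0 after 8 divisions, so the expansion has 8 partial quotients, read off in order.

[4; 3, 1, 1, 1, 1, 2, 2]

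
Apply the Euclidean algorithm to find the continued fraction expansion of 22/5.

[4; 2, 2]

Run the Euclidean algorithm on 22 and 5; the successive quotients are the partial quotients a_0, a_1, ... (each step inverts the fractional part left over by the previous one):
  22 = 4*5 + 2, so a_0 = 4.
  5 = 2*2 + 1, so a_1 = 2.
  2 = 2*1 + 0, so a_2 = 2.
The remainder reaches 0 after 3 divisions, so the expansion has 3 partial quotients, read off in order.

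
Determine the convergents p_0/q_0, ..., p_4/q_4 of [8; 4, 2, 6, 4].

8/1, 33/4, 74/9, 477/58, 1982/241

Using the convergent recurrence p_i = a_i*p_{i-1} + p_{i-2}, q_i = a_i*q_{i-1} + q_{i-2} with p_{-2}=0, p_{-1}=1, q_{-2}=1, q_{-1}=0:
  i=0: a_0=8, p_0 = 8*1 + 0 = 8, q_0 = 8*0 + 1 = 1.
  i=1: a_1=4, p_1 = 4*8 + 1 = 33, q_1 = 4*1 + 0 = 4.
  i=2: a_2=2, p_2 = 2*33 + 8 = 74, q_2 = 2*4 + 1 = 9.
  i=3: a_3=6, p_3 = 6*74 + 33 = 477, q_3 = 6*9 + 4 = 58.
  i=4: a_4=4, p_4 = 4*477 + 74 = 1982, q_4 = 4*58 + 9 = 241.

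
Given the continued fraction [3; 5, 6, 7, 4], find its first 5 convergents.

Using the convergent recurrence p_i = a_i*p_{i-1} + p_{i-2}, q_i = a_i*q_{i-1} + q_{i-2} with p_{-2}=0, p_{-1}=1, q_{-2}=1, q_{-1}=0:
  i=0: a_0=3, p_0 = 3*1 + 0 = 3, q_0 = 3*0 + 1 = 1.
  i=1: a_1=5, p_1 = 5*3 + 1 = 16, q_1 = 5*1 + 0 = 5.
  i=2: a_2=6, p_2 = 6*16 + 3 = 99, q_2 = 6*5 + 1 = 31.
  i=3: a_3=7, p_3 = 7*99 + 16 = 709, q_3 = 7*31 + 5 = 222.
  i=4: a_4=4, p_4 = 4*709 + 99 = 2935, q_4 = 4*222 + 31 = 919.

3/1, 16/5, 99/31, 709/222, 2935/919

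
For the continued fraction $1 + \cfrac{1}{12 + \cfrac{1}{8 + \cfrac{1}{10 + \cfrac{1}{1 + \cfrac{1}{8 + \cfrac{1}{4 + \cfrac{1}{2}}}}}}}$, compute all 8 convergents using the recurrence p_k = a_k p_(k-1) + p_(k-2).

Using the convergent recurrence p_i = a_i*p_{i-1} + p_{i-2}, q_i = a_i*q_{i-1} + q_{i-2} with p_{-2}=0, p_{-1}=1, q_{-2}=1, q_{-1}=0:
  i=0: a_0=1, p_0 = 1*1 + 0 = 1, q_0 = 1*0 + 1 = 1.
  i=1: a_1=12, p_1 = 12*1 + 1 = 13, q_1 = 12*1 + 0 = 12.
  i=2: a_2=8, p_2 = 8*13 + 1 = 105, q_2 = 8*12 + 1 = 97.
  i=3: a_3=10, p_3 = 10*105 + 13 = 1063, q_3 = 10*97 + 12 = 982.
  i=4: a_4=1, p_4 = 1*1063 + 105 = 1168, q_4 = 1*982 + 97 = 1079.
  i=5: a_5=8, p_5 = 8*1168 + 1063 = 10407, q_5 = 8*1079 + 982 = 9614.
  i=6: a_6=4, p_6 = 4*10407 + 1168 = 42796, q_6 = 4*9614 + 1079 = 39535.
  i=7: a_7=2, p_7 = 2*42796 + 10407 = 95999, q_7 = 2*39535 + 9614 = 88684.

1/1, 13/12, 105/97, 1063/982, 1168/1079, 10407/9614, 42796/39535, 95999/88684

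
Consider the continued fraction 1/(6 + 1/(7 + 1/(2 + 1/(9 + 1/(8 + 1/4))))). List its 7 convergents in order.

Using the convergent recurrence p_i = a_i*p_{i-1} + p_{i-2}, q_i = a_i*q_{i-1} + q_{i-2} with p_{-2}=0, p_{-1}=1, q_{-2}=1, q_{-1}=0:
  i=0: a_0=0, p_0 = 0*1 + 0 = 0, q_0 = 0*0 + 1 = 1.
  i=1: a_1=6, p_1 = 6*0 + 1 = 1, q_1 = 6*1 + 0 = 6.
  i=2: a_2=7, p_2 = 7*1 + 0 = 7, q_2 = 7*6 + 1 = 43.
  i=3: a_3=2, p_3 = 2*7 + 1 = 15, q_3 = 2*43 + 6 = 92.
  i=4: a_4=9, p_4 = 9*15 + 7 = 142, q_4 = 9*92 + 43 = 871.
  i=5: a_5=8, p_5 = 8*142 + 15 = 1151, q_5 = 8*871 + 92 = 7060.
  i=6: a_6=4, p_6 = 4*1151 + 142 = 4746, q_6 = 4*7060 + 871 = 29111.

0/1, 1/6, 7/43, 15/92, 142/871, 1151/7060, 4746/29111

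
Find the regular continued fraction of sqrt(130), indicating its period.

[11; (2, 2, 22)]

Write x_i = (sqrt(130) + m_i)/d_i with (m_0, d_0) = (0, 1). a_0 = floor(sqrt(130)) = 11, since 11^2 = 121 <= 130 < 144 = 12^2.
Iterate m_{i+1} = d_i*a_i - m_i, d_{i+1} = (130 - m_{i+1}^2)/d_i, a_{i+1} = floor((a_0 + m_{i+1})/d_{i+1}):
  m_1 = 1*11 - 0 = 11, d_1 = (130 - 11^2)/1 = 9/1 = 9, a_1 = floor((11 + 11)/9) = 2.
  m_2 = 9*2 - 11 = 7, d_2 = (130 - 7^2)/9 = 81/9 = 9, a_2 = floor((11 + 7)/9) = 2.
  m_3 = 9*2 - 7 = 11, d_3 = (130 - 11^2)/9 = 9/9 = 1, a_3 = floor((11 + 11)/1) = 22.
  m_4 = 1*22 - 11 = 11, d_4 = (130 - 11^2)/1 = 9/1 = 9: (m_4, d_4) = (m_1, d_1) = (11, 9), so from here the quotients repeat a_1, ..., a_3; the period length is 3.
Hence the expansion of sqrt(130) is a_0 = 11 followed by the repeating block 2, 2, 22 (period 3).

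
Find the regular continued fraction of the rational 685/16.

Run the Euclidean algorithm on 685 and 16; the successive quotients are the partial quotients a_0, a_1, ... (each step inverts the fractional part left over by the previous one):
  685 = 42*16 + 13, so a_0 = 42.
  16 = 1*13 + 3, so a_1 = 1.
  13 = 4*3 + 1, so a_2 = 4.
  3 = 3*1 + 0, so a_3 = 3.
The remainder reaches 0 after 4 divisions, so the expansion has 4 partial quotients, read off in order.

[42; 1, 4, 3]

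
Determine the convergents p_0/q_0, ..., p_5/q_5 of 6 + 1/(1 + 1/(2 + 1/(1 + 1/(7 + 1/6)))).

Using the convergent recurrence p_i = a_i*p_{i-1} + p_{i-2}, q_i = a_i*q_{i-1} + q_{i-2} with p_{-2}=0, p_{-1}=1, q_{-2}=1, q_{-1}=0:
  i=0: a_0=6, p_0 = 6*1 + 0 = 6, q_0 = 6*0 + 1 = 1.
  i=1: a_1=1, p_1 = 1*6 + 1 = 7, q_1 = 1*1 + 0 = 1.
  i=2: a_2=2, p_2 = 2*7 + 6 = 20, q_2 = 2*1 + 1 = 3.
  i=3: a_3=1, p_3 = 1*20 + 7 = 27, q_3 = 1*3 + 1 = 4.
  i=4: a_4=7, p_4 = 7*27 + 20 = 209, q_4 = 7*4 + 3 = 31.
  i=5: a_5=6, p_5 = 6*209 + 27 = 1281, q_5 = 6*31 + 4 = 190.

6/1, 7/1, 20/3, 27/4, 209/31, 1281/190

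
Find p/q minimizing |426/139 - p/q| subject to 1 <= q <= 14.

Expand x = 426/139 as a continued fraction with the Euclidean algorithm:
  426 = 3*139 + 9, so a_0 = 3.
  139 = 15*9 + 4, so a_1 = 15.
  9 = 2*4 + 1, so a_2 = 2.
  4 = 4*1 + 0, so a_3 = 4.
so x = [3; 15, 2, 4].
Convergents (p_i = a_i*p_{i-1} + p_{i-2}, q_i = a_i*q_{i-1} + q_{i-2} with p_{-2}=0, p_{-1}=1, q_{-2}=1, q_{-1}=0), until the denominator exceeds 14:
  i=0: a_0=3, p_0 = 3*1 + 0 = 3, q_0 = 3*0 + 1 = 1.
  i=1: a_1=15, p_1 = 15*3 + 1 = 46, q_1 = 15*1 + 0 = 15.
q_1 = 15 > 14, so the last convergent with denominator <= 14 is p_0/q_0 = 3/1.
The closest fraction with denominator <= 14 is either p_0/q_0 or the intermediate fraction (k*p_0 + p_{-1})/(k*q_0 + q_{-1}) with the largest k >= 1 whose denominator stays <= 14; these approach x as k grows, and every other convergent or intermediate fraction in range is farther away.
Largest k: floor((14 - q_{-1})/q_0) = floor((14 - 0)/1) = 14 (using the seeds p_{-1} = 1, q_{-1} = 0).
That gives (14*3 + 1)/(14*1 + 0) = 43/14.
Compare the errors: |x - 3/1| = |426*1 - 3*139|/(139*1) = 9/139, and |x - 43/14| = |426*14 - 43*139|/(139*14) = 13/1946.
Cross-multiplying, 13*139 = 1807 < 17514 = 9*1946, so 13/1946 is smaller: the intermediate fraction 43/14 is closer to x than 3/1.

43/14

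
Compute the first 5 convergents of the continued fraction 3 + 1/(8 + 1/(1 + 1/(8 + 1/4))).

3/1, 25/8, 28/9, 249/80, 1024/329

Using the convergent recurrence p_i = a_i*p_{i-1} + p_{i-2}, q_i = a_i*q_{i-1} + q_{i-2} with p_{-2}=0, p_{-1}=1, q_{-2}=1, q_{-1}=0:
  i=0: a_0=3, p_0 = 3*1 + 0 = 3, q_0 = 3*0 + 1 = 1.
  i=1: a_1=8, p_1 = 8*3 + 1 = 25, q_1 = 8*1 + 0 = 8.
  i=2: a_2=1, p_2 = 1*25 + 3 = 28, q_2 = 1*8 + 1 = 9.
  i=3: a_3=8, p_3 = 8*28 + 25 = 249, q_3 = 8*9 + 8 = 80.
  i=4: a_4=4, p_4 = 4*249 + 28 = 1024, q_4 = 4*80 + 9 = 329.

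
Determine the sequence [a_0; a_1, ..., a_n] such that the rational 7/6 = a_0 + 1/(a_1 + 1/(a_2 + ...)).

Run the Euclidean algorithm on 7 and 6; the successive quotients are the partial quotients a_0, a_1, ... (each step inverts the fractional part left over by the previous one):
  7 = 1*6 + 1, so a_0 = 1.
  6 = 6*1 + 0, so a_1 = 6.
The remainder reaches 0 after 2 divisions, so the expansion has 2 partial quotients, read off in order.

[1; 6]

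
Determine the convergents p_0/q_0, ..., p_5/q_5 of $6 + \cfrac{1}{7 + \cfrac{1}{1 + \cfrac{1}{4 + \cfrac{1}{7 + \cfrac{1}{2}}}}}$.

6/1, 43/7, 49/8, 239/39, 1722/281, 3683/601

Using the convergent recurrence p_i = a_i*p_{i-1} + p_{i-2}, q_i = a_i*q_{i-1} + q_{i-2} with p_{-2}=0, p_{-1}=1, q_{-2}=1, q_{-1}=0:
  i=0: a_0=6, p_0 = 6*1 + 0 = 6, q_0 = 6*0 + 1 = 1.
  i=1: a_1=7, p_1 = 7*6 + 1 = 43, q_1 = 7*1 + 0 = 7.
  i=2: a_2=1, p_2 = 1*43 + 6 = 49, q_2 = 1*7 + 1 = 8.
  i=3: a_3=4, p_3 = 4*49 + 43 = 239, q_3 = 4*8 + 7 = 39.
  i=4: a_4=7, p_4 = 7*239 + 49 = 1722, q_4 = 7*39 + 8 = 281.
  i=5: a_5=2, p_5 = 2*1722 + 239 = 3683, q_5 = 2*281 + 39 = 601.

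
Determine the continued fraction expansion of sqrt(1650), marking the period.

[40; (1, 1, 1, 1, 1, 2, 1, 1, 1, 1, 1, 80)]

Write x_i = (sqrt(1650) + m_i)/d_i with (m_0, d_0) = (0, 1). a_0 = floor(sqrt(1650)) = 40, since 40^2 = 1600 <= 1650 < 1681 = 41^2.
Iterate m_{i+1} = d_i*a_i - m_i, d_{i+1} = (1650 - m_{i+1}^2)/d_i, a_{i+1} = floor((a_0 + m_{i+1})/d_{i+1}):
  m_1 = 1*40 - 0 = 40, d_1 = (1650 - 40^2)/1 = 50/1 = 50, a_1 = floor((40 + 40)/50) = 1.
  m_2 = 50*1 - 40 = 10, d_2 = (1650 - 10^2)/50 = 1550/50 = 31, a_2 = floor((40 + 10)/31) = 1.
  m_3 = 31*1 - 10 = 21, d_3 = (1650 - 21^2)/31 = 1209/31 = 39, a_3 = floor((40 + 21)/39) = 1.
  m_4 = 39*1 - 21 = 18, d_4 = (1650 - 18^2)/39 = 1326/39 = 34, a_4 = floor((40 + 18)/34) = 1.
  m_5 = 34*1 - 18 = 16, d_5 = (1650 - 16^2)/34 = 1394/34 = 41, a_5 = floor((40 + 16)/41) = 1.
  m_6 = 41*1 - 16 = 25, d_6 = (1650 - 25^2)/41 = 1025/41 = 25, a_6 = floor((40 + 25)/25) = 2.
  m_7 = 25*2 - 25 = 25, d_7 = (1650 - 25^2)/25 = 1025/25 = 41, a_7 = floor((40 + 25)/41) = 1.
  m_8 = 41*1 - 25 = 16, d_8 = (1650 - 16^2)/41 = 1394/41 = 34, a_8 = floor((40 + 16)/34) = 1.
  m_9 = 34*1 - 16 = 18, d_9 = (1650 - 18^2)/34 = 1326/34 = 39, a_9 = floor((40 + 18)/39) = 1.
  m_10 = 39*1 - 18 = 21, d_10 = (1650 - 21^2)/39 = 1209/39 = 31, a_10 = floor((40 + 21)/31) = 1.
  m_11 = 31*1 - 21 = 10, d_11 = (1650 - 10^2)/31 = 1550/31 = 50, a_11 = floor((40 + 10)/50) = 1.
  m_12 = 50*1 - 10 = 40, d_12 = (1650 - 40^2)/50 = 50/50 = 1, a_12 = floor((40 + 40)/1) = 80.
  m_13 = 1*80 - 40 = 40, d_13 = (1650 - 40^2)/1 = 50/1 = 50: (m_13, d_13) = (m_1, d_1) = (40, 50), so from here the quotients repeat a_1, ..., a_12; the period length is 12.
Hence the expansion of sqrt(1650) is a_0 = 40 followed by the repeating block 1, 1, 1, 1, 1, 2, 1, 1, 1, 1, 1, 80 (period 12).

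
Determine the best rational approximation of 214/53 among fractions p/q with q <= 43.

Expand x = 214/53 as a continued fraction with the Euclidean algorithm:
  214 = 4*53 + 2, so a_0 = 4.
  53 = 26*2 + 1, so a_1 = 26.
  2 = 2*1 + 0, so a_2 = 2.
so x = [4; 26, 2].
Convergents (p_i = a_i*p_{i-1} + p_{i-2}, q_i = a_i*q_{i-1} + q_{i-2} with p_{-2}=0, p_{-1}=1, q_{-2}=1, q_{-1}=0), until the denominator exceeds 43:
  i=0: a_0=4, p_0 = 4*1 + 0 = 4, q_0 = 4*0 + 1 = 1.
  i=1: a_1=26, p_1 = 26*4 + 1 = 105, q_1 = 26*1 + 0 = 26.
  i=2: a_2=2, p_2 = 2*105 + 4 = 214, q_2 = 2*26 + 1 = 53.
q_2 = 53 > 43, so the last convergent with denominator <= 43 is p_1/q_1 = 105/26.
The closest fraction with denominator <= 43 is either p_1/q_1 or the intermediate fraction (k*p_1 + p_0)/(k*q_1 + q_0) with the largest k >= 1 whose denominator stays <= 43; these approach x as k grows, and every other convergent or intermediate fraction in range is farther away.
Largest k: floor((43 - q_0)/q_1) = floor((43 - 1)/26) = 1.
That gives (1*105 + 4)/(1*26 + 1) = 109/27.
Compare the errors: |x - 105/26| = |214*26 - 105*53|/(53*26) = 1/1378, and |x - 109/27| = |214*27 - 109*53|/(53*27) = 1/1431.
Cross-multiplying, 1*1378 = 1378 < 1431 = 1*1431, so 1/1431 is smaller: the intermediate fraction 109/27 is closer to x than 105/26.

109/27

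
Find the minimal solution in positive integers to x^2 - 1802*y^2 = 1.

(x, y) = (849, 20)

First expand sqrt(1802) as a continued fraction. With x_i = (sqrt(1802) + m_i)/d_i and (m_0, d_0) = (0, 1): a_0 = floor(sqrt(1802)) = 42, since 42^2 = 1764 <= 1802 < 1849 = 43^2.
Iterate m_{i+1} = d_i*a_i - m_i, d_{i+1} = (1802 - m_{i+1}^2)/d_i, a_{i+1} = floor((a_0 + m_{i+1})/d_{i+1}):
  m_1 = 1*42 - 0 = 42, d_1 = (1802 - 42^2)/1 = 38/1 = 38, a_1 = floor((42 + 42)/38) = 2.
  m_2 = 38*2 - 42 = 34, d_2 = (1802 - 34^2)/38 = 646/38 = 17, a_2 = floor((42 + 34)/17) = 4.
  m_3 = 17*4 - 34 = 34, d_3 = (1802 - 34^2)/17 = 646/17 = 38, a_3 = floor((42 + 34)/38) = 2.
  m_4 = 38*2 - 34 = 42, d_4 = (1802 - 42^2)/38 = 38/38 = 1, a_4 = floor((42 + 42)/1) = 84.
  m_5 = 1*84 - 42 = 42, d_5 = (1802 - 42^2)/1 = 38/1 = 38: (m_5, d_5) = (m_1, d_1) = (42, 38), so from here the quotients repeat a_1, ..., a_4; the period length is 4.
So sqrt(1802) = [42; (2, 4, 2, 84)] with period length k = 4.
k is even, so the fundamental solution of x^2 - 1802y^2 = 1 is (p_{k-1}, q_{k-1}) = (p_3, q_3); compute convergents through index 3.
Convergents (p_i = a_i*p_{i-1} + p_{i-2}, q_i = a_i*q_{i-1} + q_{i-2} with p_{-2}=0, p_{-1}=1, q_{-2}=1, q_{-1}=0):
  i=0: a_0=42, p_0 = 42*1 + 0 = 42, q_0 = 42*0 + 1 = 1.
  i=1: a_1=2, p_1 = 2*42 + 1 = 85, q_1 = 2*1 + 0 = 2.
  i=2: a_2=4, p_2 = 4*85 + 42 = 382, q_2 = 4*2 + 1 = 9.
  i=3: a_3=2, p_3 = 2*382 + 85 = 849, q_3 = 2*9 + 2 = 20.
Check: 849^2 - 1802*20^2 = 720801 - 720800 = 1, so (x, y) = (849, 20) solves the equation, and by the theorem it is the least positive solution.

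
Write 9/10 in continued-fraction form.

Run the Euclidean algorithm on 9 and 10; the successive quotients are the partial quotients a_0, a_1, ... (each step inverts the fractional part left over by the previous one):
  9 = 0*10 + 9, so a_0 = 0.
  10 = 1*9 + 1, so a_1 = 1.
  9 = 9*1 + 0, so a_2 = 9.
The remainder reaches 0 after 3 divisions, so the expansion has 3 partial quotients, read off in order.

[0; 1, 9]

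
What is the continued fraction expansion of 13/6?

Run the Euclidean algorithm on 13 and 6; the successive quotients are the partial quotients a_0, a_1, ... (each step inverts the fractional part left over by the previous one):
  13 = 2*6 + 1, so a_0 = 2.
  6 = 6*1 + 0, so a_1 = 6.
The remainder reaches 0 after 2 divisions, so the expansion has 2 partial quotients, read off in order.

[2; 6]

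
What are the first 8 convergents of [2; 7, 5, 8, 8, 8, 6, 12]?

Using the convergent recurrence p_i = a_i*p_{i-1} + p_{i-2}, q_i = a_i*q_{i-1} + q_{i-2} with p_{-2}=0, p_{-1}=1, q_{-2}=1, q_{-1}=0:
  i=0: a_0=2, p_0 = 2*1 + 0 = 2, q_0 = 2*0 + 1 = 1.
  i=1: a_1=7, p_1 = 7*2 + 1 = 15, q_1 = 7*1 + 0 = 7.
  i=2: a_2=5, p_2 = 5*15 + 2 = 77, q_2 = 5*7 + 1 = 36.
  i=3: a_3=8, p_3 = 8*77 + 15 = 631, q_3 = 8*36 + 7 = 295.
  i=4: a_4=8, p_4 = 8*631 + 77 = 5125, q_4 = 8*295 + 36 = 2396.
  i=5: a_5=8, p_5 = 8*5125 + 631 = 41631, q_5 = 8*2396 + 295 = 19463.
  i=6: a_6=6, p_6 = 6*41631 + 5125 = 254911, q_6 = 6*19463 + 2396 = 119174.
  i=7: a_7=12, p_7 = 12*254911 + 41631 = 3100563, q_7 = 12*119174 + 19463 = 1449551.

2/1, 15/7, 77/36, 631/295, 5125/2396, 41631/19463, 254911/119174, 3100563/1449551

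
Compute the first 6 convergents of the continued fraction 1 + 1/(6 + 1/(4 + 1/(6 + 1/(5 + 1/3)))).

1/1, 7/6, 29/25, 181/156, 934/805, 2983/2571

Using the convergent recurrence p_i = a_i*p_{i-1} + p_{i-2}, q_i = a_i*q_{i-1} + q_{i-2} with p_{-2}=0, p_{-1}=1, q_{-2}=1, q_{-1}=0:
  i=0: a_0=1, p_0 = 1*1 + 0 = 1, q_0 = 1*0 + 1 = 1.
  i=1: a_1=6, p_1 = 6*1 + 1 = 7, q_1 = 6*1 + 0 = 6.
  i=2: a_2=4, p_2 = 4*7 + 1 = 29, q_2 = 4*6 + 1 = 25.
  i=3: a_3=6, p_3 = 6*29 + 7 = 181, q_3 = 6*25 + 6 = 156.
  i=4: a_4=5, p_4 = 5*181 + 29 = 934, q_4 = 5*156 + 25 = 805.
  i=5: a_5=3, p_5 = 3*934 + 181 = 2983, q_5 = 3*805 + 156 = 2571.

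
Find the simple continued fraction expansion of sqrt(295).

Write x_i = (sqrt(295) + m_i)/d_i with (m_0, d_0) = (0, 1). a_0 = floor(sqrt(295)) = 17, since 17^2 = 289 <= 295 < 324 = 18^2.
Iterate m_{i+1} = d_i*a_i - m_i, d_{i+1} = (295 - m_{i+1}^2)/d_i, a_{i+1} = floor((a_0 + m_{i+1})/d_{i+1}):
  m_1 = 1*17 - 0 = 17, d_1 = (295 - 17^2)/1 = 6/1 = 6, a_1 = floor((17 + 17)/6) = 5.
  m_2 = 6*5 - 17 = 13, d_2 = (295 - 13^2)/6 = 126/6 = 21, a_2 = floor((17 + 13)/21) = 1.
  m_3 = 21*1 - 13 = 8, d_3 = (295 - 8^2)/21 = 231/21 = 11, a_3 = floor((17 + 8)/11) = 2.
  m_4 = 11*2 - 8 = 14, d_4 = (295 - 14^2)/11 = 99/11 = 9, a_4 = floor((17 + 14)/9) = 3.
  m_5 = 9*3 - 14 = 13, d_5 = (295 - 13^2)/9 = 126/9 = 14, a_5 = floor((17 + 13)/14) = 2.
  m_6 = 14*2 - 13 = 15, d_6 = (295 - 15^2)/14 = 70/14 = 5, a_6 = floor((17 + 15)/5) = 6.
  m_7 = 5*6 - 15 = 15, d_7 = (295 - 15^2)/5 = 70/5 = 14, a_7 = floor((17 + 15)/14) = 2.
  m_8 = 14*2 - 15 = 13, d_8 = (295 - 13^2)/14 = 126/14 = 9, a_8 = floor((17 + 13)/9) = 3.
  m_9 = 9*3 - 13 = 14, d_9 = (295 - 14^2)/9 = 99/9 = 11, a_9 = floor((17 + 14)/11) = 2.
  m_10 = 11*2 - 14 = 8, d_10 = (295 - 8^2)/11 = 231/11 = 21, a_10 = floor((17 + 8)/21) = 1.
  m_11 = 21*1 - 8 = 13, d_11 = (295 - 13^2)/21 = 126/21 = 6, a_11 = floor((17 + 13)/6) = 5.
  m_12 = 6*5 - 13 = 17, d_12 = (295 - 17^2)/6 = 6/6 = 1, a_12 = floor((17 + 17)/1) = 34.
  m_13 = 1*34 - 17 = 17, d_13 = (295 - 17^2)/1 = 6/1 = 6: (m_13, d_13) = (m_1, d_1) = (17, 6), so from here the quotients repeat a_1, ..., a_12; the period length is 12.
Hence the expansion of sqrt(295) is a_0 = 17 followed by the repeating block 5, 1, 2, 3, 2, 6, 2, 3, 2, 1, 5, 34 (period 12).

[17; (5, 1, 2, 3, 2, 6, 2, 3, 2, 1, 5, 34)]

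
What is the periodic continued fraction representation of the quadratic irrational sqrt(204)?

[14; (3, 1, 1, 6, 1, 1, 3, 28)]

Write x_i = (sqrt(204) + m_i)/d_i with (m_0, d_0) = (0, 1). a_0 = floor(sqrt(204)) = 14, since 14^2 = 196 <= 204 < 225 = 15^2.
Iterate m_{i+1} = d_i*a_i - m_i, d_{i+1} = (204 - m_{i+1}^2)/d_i, a_{i+1} = floor((a_0 + m_{i+1})/d_{i+1}):
  m_1 = 1*14 - 0 = 14, d_1 = (204 - 14^2)/1 = 8/1 = 8, a_1 = floor((14 + 14)/8) = 3.
  m_2 = 8*3 - 14 = 10, d_2 = (204 - 10^2)/8 = 104/8 = 13, a_2 = floor((14 + 10)/13) = 1.
  m_3 = 13*1 - 10 = 3, d_3 = (204 - 3^2)/13 = 195/13 = 15, a_3 = floor((14 + 3)/15) = 1.
  m_4 = 15*1 - 3 = 12, d_4 = (204 - 12^2)/15 = 60/15 = 4, a_4 = floor((14 + 12)/4) = 6.
  m_5 = 4*6 - 12 = 12, d_5 = (204 - 12^2)/4 = 60/4 = 15, a_5 = floor((14 + 12)/15) = 1.
  m_6 = 15*1 - 12 = 3, d_6 = (204 - 3^2)/15 = 195/15 = 13, a_6 = floor((14 + 3)/13) = 1.
  m_7 = 13*1 - 3 = 10, d_7 = (204 - 10^2)/13 = 104/13 = 8, a_7 = floor((14 + 10)/8) = 3.
  m_8 = 8*3 - 10 = 14, d_8 = (204 - 14^2)/8 = 8/8 = 1, a_8 = floor((14 + 14)/1) = 28.
  m_9 = 1*28 - 14 = 14, d_9 = (204 - 14^2)/1 = 8/1 = 8: (m_9, d_9) = (m_1, d_1) = (14, 8), so from here the quotients repeat a_1, ..., a_8; the period length is 8.
Hence the expansion of sqrt(204) is a_0 = 14 followed by the repeating block 3, 1, 1, 6, 1, 1, 3, 28 (period 8).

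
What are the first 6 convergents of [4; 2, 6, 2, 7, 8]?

4/1, 9/2, 58/13, 125/28, 933/209, 7589/1700

Using the convergent recurrence p_i = a_i*p_{i-1} + p_{i-2}, q_i = a_i*q_{i-1} + q_{i-2} with p_{-2}=0, p_{-1}=1, q_{-2}=1, q_{-1}=0:
  i=0: a_0=4, p_0 = 4*1 + 0 = 4, q_0 = 4*0 + 1 = 1.
  i=1: a_1=2, p_1 = 2*4 + 1 = 9, q_1 = 2*1 + 0 = 2.
  i=2: a_2=6, p_2 = 6*9 + 4 = 58, q_2 = 6*2 + 1 = 13.
  i=3: a_3=2, p_3 = 2*58 + 9 = 125, q_3 = 2*13 + 2 = 28.
  i=4: a_4=7, p_4 = 7*125 + 58 = 933, q_4 = 7*28 + 13 = 209.
  i=5: a_5=8, p_5 = 8*933 + 125 = 7589, q_5 = 8*209 + 28 = 1700.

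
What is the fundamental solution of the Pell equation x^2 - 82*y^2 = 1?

First expand sqrt(82) as a continued fraction. With x_i = (sqrt(82) + m_i)/d_i and (m_0, d_0) = (0, 1): a_0 = floor(sqrt(82)) = 9, since 9^2 = 81 <= 82 < 100 = 10^2.
Iterate m_{i+1} = d_i*a_i - m_i, d_{i+1} = (82 - m_{i+1}^2)/d_i, a_{i+1} = floor((a_0 + m_{i+1})/d_{i+1}):
  m_1 = 1*9 - 0 = 9, d_1 = (82 - 9^2)/1 = 1/1 = 1, a_1 = floor((9 + 9)/1) = 18.
  m_2 = 1*18 - 9 = 9, d_2 = (82 - 9^2)/1 = 1/1 = 1: (m_2, d_2) = (m_1, d_1) = (9, 1), so from here the quotient a_1 repeats; the period length is 1.
So sqrt(82) = [9; (18)] with period length k = 1.
k is odd, so (p_{k-1}, q_{k-1}) only solves x^2 - 82y^2 = -1 and the fundamental solution of x^2 - 82y^2 = 1 is (p_{2k-1}, q_{2k-1}) = (p_1, q_1); compute convergents through index 1, running through the period twice.
Convergents (p_i = a_i*p_{i-1} + p_{i-2}, q_i = a_i*q_{i-1} + q_{i-2} with p_{-2}=0, p_{-1}=1, q_{-2}=1, q_{-1}=0):
  i=0: a_0=9, p_0 = 9*1 + 0 = 9, q_0 = 9*0 + 1 = 1.
  i=1: a_1=18, p_1 = 18*9 + 1 = 163, q_1 = 18*1 + 0 = 18.
Indeed p_0^2 - 82*q_0^2 = 81 - 82 = -1, not +1.
Check: 163^2 - 82*18^2 = 26569 - 26568 = 1, so (x, y) = (163, 18) solves the equation, and by the theorem it is the least positive solution.

(x, y) = (163, 18)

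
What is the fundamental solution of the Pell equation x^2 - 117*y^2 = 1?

(x, y) = (649, 60)

First expand sqrt(117) as a continued fraction. With x_i = (sqrt(117) + m_i)/d_i and (m_0, d_0) = (0, 1): a_0 = floor(sqrt(117)) = 10, since 10^2 = 100 <= 117 < 121 = 11^2.
Iterate m_{i+1} = d_i*a_i - m_i, d_{i+1} = (117 - m_{i+1}^2)/d_i, a_{i+1} = floor((a_0 + m_{i+1})/d_{i+1}):
  m_1 = 1*10 - 0 = 10, d_1 = (117 - 10^2)/1 = 17/1 = 17, a_1 = floor((10 + 10)/17) = 1.
  m_2 = 17*1 - 10 = 7, d_2 = (117 - 7^2)/17 = 68/17 = 4, a_2 = floor((10 + 7)/4) = 4.
  m_3 = 4*4 - 7 = 9, d_3 = (117 - 9^2)/4 = 36/4 = 9, a_3 = floor((10 + 9)/9) = 2.
  m_4 = 9*2 - 9 = 9, d_4 = (117 - 9^2)/9 = 36/9 = 4, a_4 = floor((10 + 9)/4) = 4.
  m_5 = 4*4 - 9 = 7, d_5 = (117 - 7^2)/4 = 68/4 = 17, a_5 = floor((10 + 7)/17) = 1.
  m_6 = 17*1 - 7 = 10, d_6 = (117 - 10^2)/17 = 17/17 = 1, a_6 = floor((10 + 10)/1) = 20.
  m_7 = 1*20 - 10 = 10, d_7 = (117 - 10^2)/1 = 17/1 = 17: (m_7, d_7) = (m_1, d_1) = (10, 17), so from here the quotients repeat a_1, ..., a_6; the period length is 6.
So sqrt(117) = [10; (1, 4, 2, 4, 1, 20)] with period length k = 6.
k is even, so the fundamental solution of x^2 - 117y^2 = 1 is (p_{k-1}, q_{k-1}) = (p_5, q_5); compute convergents through index 5.
Convergents (p_i = a_i*p_{i-1} + p_{i-2}, q_i = a_i*q_{i-1} + q_{i-2} with p_{-2}=0, p_{-1}=1, q_{-2}=1, q_{-1}=0):
  i=0: a_0=10, p_0 = 10*1 + 0 = 10, q_0 = 10*0 + 1 = 1.
  i=1: a_1=1, p_1 = 1*10 + 1 = 11, q_1 = 1*1 + 0 = 1.
  i=2: a_2=4, p_2 = 4*11 + 10 = 54, q_2 = 4*1 + 1 = 5.
  i=3: a_3=2, p_3 = 2*54 + 11 = 119, q_3 = 2*5 + 1 = 11.
  i=4: a_4=4, p_4 = 4*119 + 54 = 530, q_4 = 4*11 + 5 = 49.
  i=5: a_5=1, p_5 = 1*530 + 119 = 649, q_5 = 1*49 + 11 = 60.
Check: 649^2 - 117*60^2 = 421201 - 421200 = 1, so (x, y) = (649, 60) solves the equation, and by the theorem it is the least positive solution.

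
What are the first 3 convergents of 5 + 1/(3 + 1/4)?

Using the convergent recurrence p_i = a_i*p_{i-1} + p_{i-2}, q_i = a_i*q_{i-1} + q_{i-2} with p_{-2}=0, p_{-1}=1, q_{-2}=1, q_{-1}=0:
  i=0: a_0=5, p_0 = 5*1 + 0 = 5, q_0 = 5*0 + 1 = 1.
  i=1: a_1=3, p_1 = 3*5 + 1 = 16, q_1 = 3*1 + 0 = 3.
  i=2: a_2=4, p_2 = 4*16 + 5 = 69, q_2 = 4*3 + 1 = 13.

5/1, 16/3, 69/13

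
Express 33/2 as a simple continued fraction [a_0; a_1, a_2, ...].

[16; 2]

Run the Euclidean algorithm on 33 and 2; the successive quotients are the partial quotients a_0, a_1, ... (each step inverts the fractional part left over by the previous one):
  33 = 16*2 + 1, so a_0 = 16.
  2 = 2*1 + 0, so a_1 = 2.
The remainder reaches 0 after 2 divisions, so the expansion has 2 partial quotients, read off in order.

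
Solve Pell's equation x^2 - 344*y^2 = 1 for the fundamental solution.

First expand sqrt(344) as a continued fraction. With x_i = (sqrt(344) + m_i)/d_i and (m_0, d_0) = (0, 1): a_0 = floor(sqrt(344)) = 18, since 18^2 = 324 <= 344 < 361 = 19^2.
Iterate m_{i+1} = d_i*a_i - m_i, d_{i+1} = (344 - m_{i+1}^2)/d_i, a_{i+1} = floor((a_0 + m_{i+1})/d_{i+1}):
  m_1 = 1*18 - 0 = 18, d_1 = (344 - 18^2)/1 = 20/1 = 20, a_1 = floor((18 + 18)/20) = 1.
  m_2 = 20*1 - 18 = 2, d_2 = (344 - 2^2)/20 = 340/20 = 17, a_2 = floor((18 + 2)/17) = 1.
  m_3 = 17*1 - 2 = 15, d_3 = (344 - 15^2)/17 = 119/17 = 7, a_3 = floor((18 + 15)/7) = 4.
  m_4 = 7*4 - 15 = 13, d_4 = (344 - 13^2)/7 = 175/7 = 25, a_4 = floor((18 + 13)/25) = 1.
  m_5 = 25*1 - 13 = 12, d_5 = (344 - 12^2)/25 = 200/25 = 8, a_5 = floor((18 + 12)/8) = 3.
  m_6 = 8*3 - 12 = 12, d_6 = (344 - 12^2)/8 = 200/8 = 25, a_6 = floor((18 + 12)/25) = 1.
  m_7 = 25*1 - 12 = 13, d_7 = (344 - 13^2)/25 = 175/25 = 7, a_7 = floor((18 + 13)/7) = 4.
  m_8 = 7*4 - 13 = 15, d_8 = (344 - 15^2)/7 = 119/7 = 17, a_8 = floor((18 + 15)/17) = 1.
  m_9 = 17*1 - 15 = 2, d_9 = (344 - 2^2)/17 = 340/17 = 20, a_9 = floor((18 + 2)/20) = 1.
  m_10 = 20*1 - 2 = 18, d_10 = (344 - 18^2)/20 = 20/20 = 1, a_10 = floor((18 + 18)/1) = 36.
  m_11 = 1*36 - 18 = 18, d_11 = (344 - 18^2)/1 = 20/1 = 20: (m_11, d_11) = (m_1, d_1) = (18, 20), so from here the quotients repeat a_1, ..., a_10; the period length is 10.
So sqrt(344) = [18; (1, 1, 4, 1, 3, 1, 4, 1, 1, 36)] with period length k = 10.
k is even, so the fundamental solution of x^2 - 344y^2 = 1 is (p_{k-1}, q_{k-1}) = (p_9, q_9); compute convergents through index 9.
Convergents (p_i = a_i*p_{i-1} + p_{i-2}, q_i = a_i*q_{i-1} + q_{i-2} with p_{-2}=0, p_{-1}=1, q_{-2}=1, q_{-1}=0):
  i=0: a_0=18, p_0 = 18*1 + 0 = 18, q_0 = 18*0 + 1 = 1.
  i=1: a_1=1, p_1 = 1*18 + 1 = 19, q_1 = 1*1 + 0 = 1.
  i=2: a_2=1, p_2 = 1*19 + 18 = 37, q_2 = 1*1 + 1 = 2.
  i=3: a_3=4, p_3 = 4*37 + 19 = 167, q_3 = 4*2 + 1 = 9.
  i=4: a_4=1, p_4 = 1*167 + 37 = 204, q_4 = 1*9 + 2 = 11.
  i=5: a_5=3, p_5 = 3*204 + 167 = 779, q_5 = 3*11 + 9 = 42.
  i=6: a_6=1, p_6 = 1*779 + 204 = 983, q_6 = 1*42 + 11 = 53.
  i=7: a_7=4, p_7 = 4*983 + 779 = 4711, q_7 = 4*53 + 42 = 254.
  i=8: a_8=1, p_8 = 1*4711 + 983 = 5694, q_8 = 1*254 + 53 = 307.
  i=9: a_9=1, p_9 = 1*5694 + 4711 = 10405, q_9 = 1*307 + 254 = 561.
Check: 10405^2 - 344*561^2 = 108264025 - 108264024 = 1, so (x, y) = (10405, 561) solves the equation, and by the theorem it is the least positive solution.

(x, y) = (10405, 561)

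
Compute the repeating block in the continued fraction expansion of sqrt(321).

[17; (1, 10, 1, 34)]

Write x_i = (sqrt(321) + m_i)/d_i with (m_0, d_0) = (0, 1). a_0 = floor(sqrt(321)) = 17, since 17^2 = 289 <= 321 < 324 = 18^2.
Iterate m_{i+1} = d_i*a_i - m_i, d_{i+1} = (321 - m_{i+1}^2)/d_i, a_{i+1} = floor((a_0 + m_{i+1})/d_{i+1}):
  m_1 = 1*17 - 0 = 17, d_1 = (321 - 17^2)/1 = 32/1 = 32, a_1 = floor((17 + 17)/32) = 1.
  m_2 = 32*1 - 17 = 15, d_2 = (321 - 15^2)/32 = 96/32 = 3, a_2 = floor((17 + 15)/3) = 10.
  m_3 = 3*10 - 15 = 15, d_3 = (321 - 15^2)/3 = 96/3 = 32, a_3 = floor((17 + 15)/32) = 1.
  m_4 = 32*1 - 15 = 17, d_4 = (321 - 17^2)/32 = 32/32 = 1, a_4 = floor((17 + 17)/1) = 34.
  m_5 = 1*34 - 17 = 17, d_5 = (321 - 17^2)/1 = 32/1 = 32: (m_5, d_5) = (m_1, d_1) = (17, 32), so from here the quotients repeat a_1, ..., a_4; the period length is 4.
Hence the expansion of sqrt(321) is a_0 = 17 followed by the repeating block 1, 10, 1, 34 (period 4).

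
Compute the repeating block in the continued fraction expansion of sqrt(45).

Write x_i = (sqrt(45) + m_i)/d_i with (m_0, d_0) = (0, 1). a_0 = floor(sqrt(45)) = 6, since 6^2 = 36 <= 45 < 49 = 7^2.
Iterate m_{i+1} = d_i*a_i - m_i, d_{i+1} = (45 - m_{i+1}^2)/d_i, a_{i+1} = floor((a_0 + m_{i+1})/d_{i+1}):
  m_1 = 1*6 - 0 = 6, d_1 = (45 - 6^2)/1 = 9/1 = 9, a_1 = floor((6 + 6)/9) = 1.
  m_2 = 9*1 - 6 = 3, d_2 = (45 - 3^2)/9 = 36/9 = 4, a_2 = floor((6 + 3)/4) = 2.
  m_3 = 4*2 - 3 = 5, d_3 = (45 - 5^2)/4 = 20/4 = 5, a_3 = floor((6 + 5)/5) = 2.
  m_4 = 5*2 - 5 = 5, d_4 = (45 - 5^2)/5 = 20/5 = 4, a_4 = floor((6 + 5)/4) = 2.
  m_5 = 4*2 - 5 = 3, d_5 = (45 - 3^2)/4 = 36/4 = 9, a_5 = floor((6 + 3)/9) = 1.
  m_6 = 9*1 - 3 = 6, d_6 = (45 - 6^2)/9 = 9/9 = 1, a_6 = floor((6 + 6)/1) = 12.
  m_7 = 1*12 - 6 = 6, d_7 = (45 - 6^2)/1 = 9/1 = 9: (m_7, d_7) = (m_1, d_1) = (6, 9), so from here the quotients repeat a_1, ..., a_6; the period length is 6.
Hence the expansion of sqrt(45) is a_0 = 6 followed by the repeating block 1, 2, 2, 2, 1, 12 (period 6).

[6; (1, 2, 2, 2, 1, 12)]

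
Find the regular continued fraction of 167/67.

Run the Euclidean algorithm on 167 and 67; the successive quotients are the partial quotients a_0, a_1, ... (each step inverts the fractional part left over by the previous one):
  167 = 2*67 + 33, so a_0 = 2.
  67 = 2*33 + 1, so a_1 = 2.
  33 = 33*1 + 0, so a_2 = 33.
The remainder reaches 0 after 3 divisions, so the expansion has 3 partial quotients, read off in order.

[2; 2, 33]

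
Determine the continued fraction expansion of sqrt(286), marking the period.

[16; (1, 10, 3, 3, 2, 3, 3, 10, 1, 32)]

Write x_i = (sqrt(286) + m_i)/d_i with (m_0, d_0) = (0, 1). a_0 = floor(sqrt(286)) = 16, since 16^2 = 256 <= 286 < 289 = 17^2.
Iterate m_{i+1} = d_i*a_i - m_i, d_{i+1} = (286 - m_{i+1}^2)/d_i, a_{i+1} = floor((a_0 + m_{i+1})/d_{i+1}):
  m_1 = 1*16 - 0 = 16, d_1 = (286 - 16^2)/1 = 30/1 = 30, a_1 = floor((16 + 16)/30) = 1.
  m_2 = 30*1 - 16 = 14, d_2 = (286 - 14^2)/30 = 90/30 = 3, a_2 = floor((16 + 14)/3) = 10.
  m_3 = 3*10 - 14 = 16, d_3 = (286 - 16^2)/3 = 30/3 = 10, a_3 = floor((16 + 16)/10) = 3.
  m_4 = 10*3 - 16 = 14, d_4 = (286 - 14^2)/10 = 90/10 = 9, a_4 = floor((16 + 14)/9) = 3.
  m_5 = 9*3 - 14 = 13, d_5 = (286 - 13^2)/9 = 117/9 = 13, a_5 = floor((16 + 13)/13) = 2.
  m_6 = 13*2 - 13 = 13, d_6 = (286 - 13^2)/13 = 117/13 = 9, a_6 = floor((16 + 13)/9) = 3.
  m_7 = 9*3 - 13 = 14, d_7 = (286 - 14^2)/9 = 90/9 = 10, a_7 = floor((16 + 14)/10) = 3.
  m_8 = 10*3 - 14 = 16, d_8 = (286 - 16^2)/10 = 30/10 = 3, a_8 = floor((16 + 16)/3) = 10.
  m_9 = 3*10 - 16 = 14, d_9 = (286 - 14^2)/3 = 90/3 = 30, a_9 = floor((16 + 14)/30) = 1.
  m_10 = 30*1 - 14 = 16, d_10 = (286 - 16^2)/30 = 30/30 = 1, a_10 = floor((16 + 16)/1) = 32.
  m_11 = 1*32 - 16 = 16, d_11 = (286 - 16^2)/1 = 30/1 = 30: (m_11, d_11) = (m_1, d_1) = (16, 30), so from here the quotients repeat a_1, ..., a_10; the period length is 10.
Hence the expansion of sqrt(286) is a_0 = 16 followed by the repeating block 1, 10, 3, 3, 2, 3, 3, 10, 1, 32 (period 10).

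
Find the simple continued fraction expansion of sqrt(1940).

[44; (22, 88)]

Write x_i = (sqrt(1940) + m_i)/d_i with (m_0, d_0) = (0, 1). a_0 = floor(sqrt(1940)) = 44, since 44^2 = 1936 <= 1940 < 2025 = 45^2.
Iterate m_{i+1} = d_i*a_i - m_i, d_{i+1} = (1940 - m_{i+1}^2)/d_i, a_{i+1} = floor((a_0 + m_{i+1})/d_{i+1}):
  m_1 = 1*44 - 0 = 44, d_1 = (1940 - 44^2)/1 = 4/1 = 4, a_1 = floor((44 + 44)/4) = 22.
  m_2 = 4*22 - 44 = 44, d_2 = (1940 - 44^2)/4 = 4/4 = 1, a_2 = floor((44 + 44)/1) = 88.
  m_3 = 1*88 - 44 = 44, d_3 = (1940 - 44^2)/1 = 4/1 = 4: (m_3, d_3) = (m_1, d_1) = (44, 4), so from here the quotients repeat a_1, a_2; the period length is 2.
Hence the expansion of sqrt(1940) is a_0 = 44 followed by the repeating block 22, 88 (period 2).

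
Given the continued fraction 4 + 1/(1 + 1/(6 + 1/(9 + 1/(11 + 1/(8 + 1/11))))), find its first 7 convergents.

4/1, 5/1, 34/7, 311/64, 3455/711, 27951/5752, 310916/63983

Using the convergent recurrence p_i = a_i*p_{i-1} + p_{i-2}, q_i = a_i*q_{i-1} + q_{i-2} with p_{-2}=0, p_{-1}=1, q_{-2}=1, q_{-1}=0:
  i=0: a_0=4, p_0 = 4*1 + 0 = 4, q_0 = 4*0 + 1 = 1.
  i=1: a_1=1, p_1 = 1*4 + 1 = 5, q_1 = 1*1 + 0 = 1.
  i=2: a_2=6, p_2 = 6*5 + 4 = 34, q_2 = 6*1 + 1 = 7.
  i=3: a_3=9, p_3 = 9*34 + 5 = 311, q_3 = 9*7 + 1 = 64.
  i=4: a_4=11, p_4 = 11*311 + 34 = 3455, q_4 = 11*64 + 7 = 711.
  i=5: a_5=8, p_5 = 8*3455 + 311 = 27951, q_5 = 8*711 + 64 = 5752.
  i=6: a_6=11, p_6 = 11*27951 + 3455 = 310916, q_6 = 11*5752 + 711 = 63983.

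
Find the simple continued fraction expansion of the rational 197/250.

Run the Euclidean algorithm on 197 and 250; the successive quotients are the partial quotients a_0, a_1, ... (each step inverts the fractional part left over by the previous one):
  197 = 0*250 + 197, so a_0 = 0.
  250 = 1*197 + 53, so a_1 = 1.
  197 = 3*53 + 38, so a_2 = 3.
  53 = 1*38 + 15, so a_3 = 1.
  38 = 2*15 + 8, so a_4 = 2.
  15 = 1*8 + 7, so a_5 = 1.
  8 = 1*7 + 1, so a_6 = 1.
  7 = 7*1 + 0, so a_7 = 7.
The remainder reaches 0 after 8 divisions, so the expansion has 8 partial quotients, read off in order.

[0; 1, 3, 1, 2, 1, 1, 7]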